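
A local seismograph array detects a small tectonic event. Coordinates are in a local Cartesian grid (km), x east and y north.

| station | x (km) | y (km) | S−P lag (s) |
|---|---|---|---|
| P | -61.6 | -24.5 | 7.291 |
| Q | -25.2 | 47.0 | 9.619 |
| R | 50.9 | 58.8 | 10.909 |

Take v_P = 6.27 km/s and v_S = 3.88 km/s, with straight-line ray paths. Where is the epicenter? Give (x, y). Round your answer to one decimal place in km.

Distance from S−P lag: d = Δt · v_P v_S / (v_P − v_S) = Δt · (6.27·3.88)/(6.27−3.88) ≈ 10.1789·Δt.
So d_P = 74.21, d_Q = 97.91, d_R = 111.04 km.
Circle about each station: (x + 61.6)² + (y + 24.5)² = 74.21²; (x + 25.2)² + (y − 47.0)² = 97.91²; (x − 50.9)² + (y − 58.8)² = 111.04².
Subtracting the P equation from the Q and R equations removes the quadratic terms:
72.8 x + 143.0 y = -5630.01
225.0 x + 166.6 y = -5169.32
Solving the 2×2 system: x ≈ 9.9, y ≈ -44.4 km.
Check against P (with the unrounded x, y): √((x + 61.6)²+(y + 24.5)²) = 74.24 ≈ 74.21 km. ✓

x ≈ 9.9 km, y ≈ -44.4 km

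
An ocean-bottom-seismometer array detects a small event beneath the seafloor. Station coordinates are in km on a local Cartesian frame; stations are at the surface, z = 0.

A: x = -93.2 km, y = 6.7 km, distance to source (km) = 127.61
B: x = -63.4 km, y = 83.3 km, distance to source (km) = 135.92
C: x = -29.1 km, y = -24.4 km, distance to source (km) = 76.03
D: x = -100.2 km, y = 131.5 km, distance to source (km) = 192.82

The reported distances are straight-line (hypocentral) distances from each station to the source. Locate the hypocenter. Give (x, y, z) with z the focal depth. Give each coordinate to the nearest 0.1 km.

Each station gives a sphere (x−x_i)² + (y−y_i)² + z² = d_i² (stations at z=0).
Subtracting the A sphere from B and C: z² cancels, leaving linear equations in x and y:
59.6 x + 153.2 y = 37.39
128.2 x − 62.2 y = 3214.79
Solving: x ≈ 21.194, y ≈ -8.001 km (keep extra digits for the depth step; rounded: 21.2, -8.0).
Then from the A sphere: z² = 127.61² − (x + 93.2)² − (y − 6.7)² with x = 21.194, y = -8.001, so z ≈ 54.610 ≈ 54.6 km.
Check against D (with the unrounded solution): distance 192.82 ≈ 192.82 km. ✓

x ≈ 21.2 km, y ≈ -8.0 km, depth ≈ 54.6 km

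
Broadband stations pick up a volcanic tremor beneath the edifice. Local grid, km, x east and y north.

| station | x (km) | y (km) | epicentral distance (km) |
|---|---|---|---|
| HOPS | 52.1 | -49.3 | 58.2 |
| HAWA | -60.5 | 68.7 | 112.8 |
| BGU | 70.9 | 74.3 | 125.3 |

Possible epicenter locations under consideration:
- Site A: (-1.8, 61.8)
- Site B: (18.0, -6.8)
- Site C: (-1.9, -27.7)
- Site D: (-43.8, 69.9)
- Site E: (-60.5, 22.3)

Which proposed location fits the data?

For each candidate, compare |candidate − station| to the reported distance:
Site A: residuals HOPS 65.3, HAWA 53.7, BGU 51.5 → max 65.3 km
Site B: residuals HOPS 3.7, HAWA 3.9, BGU 28.5 → max 28.5 km
Site C: residuals HOPS 0.0, HAWA 0.0, BGU 0.0 → max 0.0 km
Site D: residuals HOPS 94.8, HAWA 96.1, BGU 10.5 → max 96.1 km
Site E: residuals HOPS 75.2, HAWA 66.4, BGU 16.0 → max 75.2 km
Only Site C has all residuals ≈ 0.

Site C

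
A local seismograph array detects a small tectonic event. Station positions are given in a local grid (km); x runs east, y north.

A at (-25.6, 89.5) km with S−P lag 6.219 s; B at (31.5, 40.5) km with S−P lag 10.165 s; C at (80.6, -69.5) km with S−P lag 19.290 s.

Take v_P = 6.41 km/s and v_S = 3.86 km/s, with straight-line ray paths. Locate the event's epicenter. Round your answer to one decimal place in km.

-67.0 km east, 45.6 km north

Distance from S−P lag: d = Δt · v_P v_S / (v_P − v_S) = Δt · (6.41·3.86)/(6.41−3.86) ≈ 9.7030·Δt.
So d_A = 60.34, d_B = 98.63, d_C = 187.17 km.
Circle about each station: (x + 25.6)² + (y − 89.5)² = 60.34²; (x − 31.5)² + (y − 40.5)² = 98.63²; (x − 80.6)² + (y + 69.5)² = 187.17².
Subtracting the A equation from the B and C equations removes the quadratic terms:
114.2 x − 98.0 y = -12120.07
212.4 x − 318.0 y = -28730.69
Solving the 2×2 system: x ≈ -67.0, y ≈ 45.6 km.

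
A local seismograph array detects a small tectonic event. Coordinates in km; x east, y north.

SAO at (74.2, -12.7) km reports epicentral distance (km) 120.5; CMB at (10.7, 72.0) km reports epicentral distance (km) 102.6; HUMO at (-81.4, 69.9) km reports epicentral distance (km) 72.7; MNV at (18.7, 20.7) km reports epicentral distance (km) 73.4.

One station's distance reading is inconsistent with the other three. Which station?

HUMO

Solve using three stations at a time. Using SAO, CMB, MNV (subtract circle equations pairwise → linear system) gives (x, y) ≈ (-46.2, -13.2).
Distances from that point to each station vs reported:
  SAO: calculated 120.4 vs reported 120.5 → residual 0.1 km
  CMB: calculated 102.5 vs reported 102.6 → residual 0.1 km
  HUMO: calculated 90.3 vs reported 72.7 → residual 17.6 km
  MNV: calculated 73.2 vs reported 73.4 → residual 0.2 km
SAO, CMB, MNV are mutually consistent (residuals ≈ 0); HUMO is off by 17.6 km.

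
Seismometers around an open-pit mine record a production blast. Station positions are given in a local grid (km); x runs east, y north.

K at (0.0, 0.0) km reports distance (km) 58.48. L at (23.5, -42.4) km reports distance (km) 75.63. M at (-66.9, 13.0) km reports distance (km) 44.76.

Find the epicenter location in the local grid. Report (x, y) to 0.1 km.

x ≈ -50.9 km, y ≈ -28.8 km

Circle about each station: x² + y² = 58.48²; (x − 23.5)² + (y + 42.4)² = 75.63²; (x + 66.9)² + (y − 13.0)² = 44.76².
Subtracting the K equation from the L and M equations removes the quadratic terms:
47.0 x − 84.8 y = 50.02
-133.8 x + 26.0 y = 6061.06
Solving the 2×2 system: x ≈ -50.9, y ≈ -28.8 km.
Check against K (with the unrounded x, y): √(x²+y²) = 58.48 ≈ 58.48 km. ✓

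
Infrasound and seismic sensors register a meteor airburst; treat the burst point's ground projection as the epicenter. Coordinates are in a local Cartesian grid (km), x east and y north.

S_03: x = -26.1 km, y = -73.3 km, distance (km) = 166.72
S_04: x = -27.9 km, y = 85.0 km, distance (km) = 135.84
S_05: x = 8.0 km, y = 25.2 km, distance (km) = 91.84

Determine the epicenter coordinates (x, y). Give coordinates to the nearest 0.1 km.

(99.1, 36.8)

Circle about each station: (x + 26.1)² + (y + 73.3)² = 166.72²; (x + 27.9)² + (y − 85.0)² = 135.84²; (x − 8.0)² + (y − 25.2)² = 91.84².
Subtracting the S_03 equation from the S_04 and S_05 equations removes the quadratic terms:
-3.6 x + 316.6 y = 11292.36
68.2 x + 197.0 y = 14005.91
Solving the 2×2 system: x ≈ 99.1, y ≈ 36.8 km.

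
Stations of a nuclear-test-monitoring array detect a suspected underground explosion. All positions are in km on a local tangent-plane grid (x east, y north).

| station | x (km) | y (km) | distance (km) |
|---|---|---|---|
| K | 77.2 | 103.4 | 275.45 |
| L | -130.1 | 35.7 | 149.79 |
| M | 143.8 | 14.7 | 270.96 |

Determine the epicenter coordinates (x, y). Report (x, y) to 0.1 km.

Circle about each station: (x − 77.2)² + (y − 103.4)² = 275.45²; (x + 130.1)² + (y − 35.7)² = 149.79²; (x − 143.8)² + (y − 14.7)² = 270.96².
Subtracting the K equation from the L and M equations removes the quadratic terms:
-414.6 x − 135.4 y = 54984.76
133.2 x − 177.4 y = 6696.51
Solving the 2×2 system: x ≈ -96.6, y ≈ -110.3 km.

(-96.6, -110.3)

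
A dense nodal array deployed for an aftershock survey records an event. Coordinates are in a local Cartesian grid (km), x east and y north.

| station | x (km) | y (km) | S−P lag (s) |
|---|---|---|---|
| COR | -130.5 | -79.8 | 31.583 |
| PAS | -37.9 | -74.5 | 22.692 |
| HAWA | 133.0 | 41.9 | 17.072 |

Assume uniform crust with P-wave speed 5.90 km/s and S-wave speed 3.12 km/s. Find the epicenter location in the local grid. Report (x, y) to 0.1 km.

x ≈ 22.0 km, y ≈ 63.3 km

Distance from S−P lag: d = Δt · v_P v_S / (v_P − v_S) = Δt · (5.90·3.12)/(5.90−3.12) ≈ 6.6216·Δt.
So d_COR = 209.13, d_PAS = 150.26, d_HAWA = 113.04 km.
Circle about each station: (x + 130.5)² + (y + 79.8)² = 209.13²; (x + 37.9)² + (y + 74.5)² = 150.26²; (x − 133.0)² + (y − 41.9)² = 113.04².
Subtracting pairs of circle equations eliminates x²+y² and gives linear equations (the radical axes):
185.2 x + 10.6 y = 4745.66
527.0 x + 243.4 y = 27003.64
Solving the 2×2 system: x ≈ 22.0, y ≈ 63.3 km.
Check against COR (with the unrounded x, y): √((x + 130.5)²+(y + 79.8)²) = 209.13 ≈ 209.13 km. ✓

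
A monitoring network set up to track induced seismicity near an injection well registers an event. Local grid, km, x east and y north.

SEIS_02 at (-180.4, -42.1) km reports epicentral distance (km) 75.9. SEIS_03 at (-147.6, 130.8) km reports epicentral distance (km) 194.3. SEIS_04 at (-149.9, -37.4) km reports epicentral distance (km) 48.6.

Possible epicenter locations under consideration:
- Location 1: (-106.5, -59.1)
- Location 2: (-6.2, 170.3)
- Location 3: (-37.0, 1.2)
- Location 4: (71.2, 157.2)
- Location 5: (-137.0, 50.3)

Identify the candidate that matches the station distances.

For each candidate, compare |candidate − station| to the reported distance:
Location 1: residuals SEIS_02 0.1, SEIS_03 0.0, SEIS_04 0.1 → max 0.1 km
Location 2: residuals SEIS_02 198.8, SEIS_03 47.5, SEIS_04 204.0 → max 204.0 km
Location 3: residuals SEIS_02 73.9, SEIS_03 23.9, SEIS_04 70.7 → max 73.9 km
Location 4: residuals SEIS_02 245.1, SEIS_03 26.1, SEIS_04 245.9 → max 245.9 km
Location 5: residuals SEIS_02 26.2, SEIS_03 113.1, SEIS_04 40.0 → max 113.1 km
Only Location 1 has all residuals ≈ 0.

Location 1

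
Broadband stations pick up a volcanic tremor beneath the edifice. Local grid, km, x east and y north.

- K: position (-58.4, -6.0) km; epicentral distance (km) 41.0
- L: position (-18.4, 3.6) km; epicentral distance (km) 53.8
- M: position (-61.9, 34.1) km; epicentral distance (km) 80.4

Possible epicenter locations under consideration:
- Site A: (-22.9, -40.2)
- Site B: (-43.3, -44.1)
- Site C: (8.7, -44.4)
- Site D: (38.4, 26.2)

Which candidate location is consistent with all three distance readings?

For each candidate, compare |candidate − station| to the reported distance:
Site A: residuals K 8.3, L 9.8, M 3.5 → max 9.8 km
Site B: residuals K 0.0, L 0.0, M 0.0 → max 0.0 km
Site C: residuals K 36.3, L 1.3, M 25.2 → max 36.3 km
Site D: residuals K 61.0, L 7.3, M 20.2 → max 61.0 km
Only Site B has all residuals ≈ 0.

Site B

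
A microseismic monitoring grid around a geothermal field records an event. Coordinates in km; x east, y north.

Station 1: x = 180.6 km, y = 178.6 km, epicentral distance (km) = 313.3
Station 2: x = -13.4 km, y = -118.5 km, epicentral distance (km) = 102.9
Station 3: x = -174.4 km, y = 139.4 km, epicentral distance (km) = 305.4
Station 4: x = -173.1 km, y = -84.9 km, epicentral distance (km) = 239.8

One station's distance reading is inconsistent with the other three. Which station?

Solve using three stations at a time. Using Station 2, Station 3, Station 4 (subtract circle equations pairwise → linear system) gives (x, y) ≈ (64.3, -51.1).
Distances from that point to each station vs reported:
  Station 1: calculated 257.5 vs reported 313.3 → residual 55.8 km
  Station 2: calculated 102.8 vs reported 102.9 → residual 0.1 km
  Station 3: calculated 305.4 vs reported 305.4 → residual 0.0 km
  Station 4: calculated 239.8 vs reported 239.8 → residual 0.0 km
Station 2, Station 3, Station 4 are mutually consistent (residuals ≈ 0); Station 1 is off by 55.8 km.

Station 1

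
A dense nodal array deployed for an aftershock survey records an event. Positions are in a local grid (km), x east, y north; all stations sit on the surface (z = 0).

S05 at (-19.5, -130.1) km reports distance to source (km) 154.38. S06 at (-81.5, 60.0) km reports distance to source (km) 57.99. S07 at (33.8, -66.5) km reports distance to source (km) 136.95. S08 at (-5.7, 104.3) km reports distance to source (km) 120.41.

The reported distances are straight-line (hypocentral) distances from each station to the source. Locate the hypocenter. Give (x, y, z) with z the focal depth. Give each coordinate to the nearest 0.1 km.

Each station gives a sphere (x−x_i)² + (y−y_i)² + z² = d_i² (stations at z=0).
Subtracting the S05 sphere from S06 and S07: z² cancels, leaving linear equations in x and y:
-124.0 x + 380.2 y = 13406.33
106.6 x + 127.2 y = -6663.69
Solving: x ≈ -75.287, y ≈ 10.707 km (keep extra digits for the depth step; rounded: -75.3, 10.7).
Then from the S05 sphere: z² = 154.38² − (x + 19.5)² − (y + 130.1)² with x = -75.287, y = 10.707, so z ≈ 29.906 ≈ 29.9 km.
Check against S08 (with the unrounded solution): distance 120.40 ≈ 120.41 km. ✓

x ≈ -75.3 km, y ≈ 10.7 km, depth ≈ 29.9 km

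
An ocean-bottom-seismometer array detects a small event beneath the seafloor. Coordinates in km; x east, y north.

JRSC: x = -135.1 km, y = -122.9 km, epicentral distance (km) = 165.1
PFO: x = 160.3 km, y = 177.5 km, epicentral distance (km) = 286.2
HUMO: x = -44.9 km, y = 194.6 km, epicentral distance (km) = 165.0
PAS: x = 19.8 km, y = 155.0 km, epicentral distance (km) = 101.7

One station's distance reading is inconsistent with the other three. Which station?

PAS

Solve using three stations at a time. Using JRSC, PFO, HUMO (subtract circle equations pairwise → linear system) gives (x, y) ≈ (-88.1, 35.4).
Distances from that point to each station vs reported:
  JRSC: calculated 165.1 vs reported 165.1 → residual 0.0 km
  PFO: calculated 286.2 vs reported 286.2 → residual 0.0 km
  HUMO: calculated 165.0 vs reported 165.0 → residual 0.0 km
  PAS: calculated 161.1 vs reported 101.7 → residual 59.4 km
JRSC, PFO, HUMO are mutually consistent (residuals ≈ 0); PAS is off by 59.4 km.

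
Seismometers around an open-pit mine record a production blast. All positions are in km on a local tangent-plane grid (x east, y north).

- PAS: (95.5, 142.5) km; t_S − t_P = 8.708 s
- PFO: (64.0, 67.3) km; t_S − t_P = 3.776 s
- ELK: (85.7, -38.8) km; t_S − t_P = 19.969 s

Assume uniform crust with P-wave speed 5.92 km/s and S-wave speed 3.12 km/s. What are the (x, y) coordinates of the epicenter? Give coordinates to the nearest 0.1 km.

Distance from S−P lag: d = Δt · v_P v_S / (v_P − v_S) = Δt · (5.92·3.12)/(5.92−3.12) ≈ 6.5966·Δt.
So d_PAS = 57.44, d_PFO = 24.91, d_ELK = 131.73 km.
Circle about each station: (x − 95.5)² + (y − 142.5)² = 57.44²; (x − 64.0)² + (y − 67.3)² = 24.91²; (x − 85.7)² + (y + 38.8)² = 131.73².
Subtracting the PAS equation from the PFO and ELK equations removes the quadratic terms:
-63.0 x − 150.4 y = -18122.36
-19.6 x − 362.6 y = -34630.01
Solving the 2×2 system: x ≈ 68.5, y ≈ 91.8 km.

68.5 km east, 91.8 km north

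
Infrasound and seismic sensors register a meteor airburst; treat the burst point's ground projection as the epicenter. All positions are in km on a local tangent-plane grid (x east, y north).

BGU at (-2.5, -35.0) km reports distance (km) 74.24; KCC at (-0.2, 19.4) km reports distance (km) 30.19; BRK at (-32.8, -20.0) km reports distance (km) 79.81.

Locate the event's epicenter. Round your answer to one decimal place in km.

Circle about each station: (x + 2.5)² + (y + 35.0)² = 74.24²; (x + 0.2)² + (y − 19.4)² = 30.19²; (x + 32.8)² + (y + 20.0)² = 79.81².
Subtracting pairs of circle equations eliminates x²+y² and gives linear equations (the radical axes):
4.6 x + 108.8 y = 3745.29
-60.6 x + 30.0 y = -613.47
Solving the 2×2 system: x ≈ 26.6, y ≈ 33.3 km.
Check against BGU (with the unrounded x, y): √((x + 2.5)²+(y + 35.0)²) = 74.24 ≈ 74.24 km. ✓

x ≈ 26.6 km, y ≈ 33.3 km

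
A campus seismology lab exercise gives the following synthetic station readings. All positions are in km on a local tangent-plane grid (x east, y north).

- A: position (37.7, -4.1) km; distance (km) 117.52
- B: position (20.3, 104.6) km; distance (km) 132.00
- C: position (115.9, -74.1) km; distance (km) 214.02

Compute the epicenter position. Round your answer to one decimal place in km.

Circle about each station: (x − 37.7)² + (y + 4.1)² = 117.52²; (x − 20.3)² + (y − 104.6)² = 132.00²; (x − 115.9)² + (y + 74.1)² = 214.02².
Subtracting the A equation from the B and C equations removes the quadratic terms:
-34.8 x + 217.4 y = 6302.10
156.4 x − 140.0 y = -14508.09
Solving the 2×2 system: x ≈ -78.0, y ≈ 16.5 km.

-78.0 km east, 16.5 km north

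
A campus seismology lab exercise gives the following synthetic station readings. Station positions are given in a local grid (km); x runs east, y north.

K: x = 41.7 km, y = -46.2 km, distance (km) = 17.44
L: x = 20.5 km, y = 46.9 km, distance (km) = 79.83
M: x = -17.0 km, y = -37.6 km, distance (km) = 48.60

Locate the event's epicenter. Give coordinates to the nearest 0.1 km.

Circle about each station: (x − 41.7)² + (y + 46.2)² = 17.44²; (x − 20.5)² + (y − 46.9)² = 79.83²; (x + 17.0)² + (y + 37.6)² = 48.60².
Subtracting the K equation from the L and M equations removes the quadratic terms:
-42.4 x + 186.2 y = -7322.15
-117.4 x + 17.2 y = -4228.38
Solving the 2×2 system: x ≈ 31.3, y ≈ -32.2 km.

x ≈ 31.3 km, y ≈ -32.2 km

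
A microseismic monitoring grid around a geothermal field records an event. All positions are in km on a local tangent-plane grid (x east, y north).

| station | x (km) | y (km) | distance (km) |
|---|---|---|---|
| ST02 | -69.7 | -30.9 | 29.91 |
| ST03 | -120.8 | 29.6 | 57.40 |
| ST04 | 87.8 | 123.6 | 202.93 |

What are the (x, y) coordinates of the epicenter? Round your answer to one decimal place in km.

x ≈ -72.3 km, y ≈ -1.1 km

Circle about each station: (x + 69.7)² + (y + 30.9)² = 29.91²; (x + 120.8)² + (y − 29.6)² = 57.40²; (x − 87.8)² + (y − 123.6)² = 202.93².
Subtracting pairs of circle equations eliminates x²+y² and gives linear equations (the radical axes):
-102.2 x + 121.0 y = 7255.75
315.0 x + 309.0 y = -23113.08
Solving the 2×2 system: x ≈ -72.3, y ≈ -1.1 km.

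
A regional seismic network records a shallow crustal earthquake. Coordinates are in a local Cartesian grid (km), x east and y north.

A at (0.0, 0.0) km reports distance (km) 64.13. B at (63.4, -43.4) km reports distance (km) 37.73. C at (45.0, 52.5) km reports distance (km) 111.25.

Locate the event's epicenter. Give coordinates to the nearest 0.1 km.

28.4 km east, -57.5 km north

Circle about each station: x² + y² = 64.13²; (x − 63.4)² + (y + 43.4)² = 37.73²; (x − 45.0)² + (y − 52.5)² = 111.25².
Subtracting pairs of circle equations eliminates x²+y² and gives linear equations (the radical axes):
126.8 x − 86.8 y = 8592.22
90.0 x + 105.0 y = -3482.66
Solving the 2×2 system: x ≈ 28.4, y ≈ -57.5 km.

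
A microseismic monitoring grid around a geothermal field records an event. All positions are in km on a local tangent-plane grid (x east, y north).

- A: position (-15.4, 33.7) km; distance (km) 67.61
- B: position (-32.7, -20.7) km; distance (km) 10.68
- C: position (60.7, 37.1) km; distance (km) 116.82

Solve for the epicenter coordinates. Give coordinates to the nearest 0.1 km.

-34.0 km east, -31.3 km north

Circle about each station: (x + 15.4)² + (y − 33.7)² = 67.61²; (x + 32.7)² + (y + 20.7)² = 10.68²; (x − 60.7)² + (y − 37.1)² = 116.82².
Subtracting the A equation from the B and C equations removes the quadratic terms:
-34.6 x − 108.8 y = 4581.98
152.2 x + 6.8 y = -5387.75
Solving the 2×2 system: x ≈ -34.0, y ≈ -31.3 km.
Check against A (with the unrounded x, y): √((x + 15.4)²+(y − 33.7)²) = 67.61 ≈ 67.61 km. ✓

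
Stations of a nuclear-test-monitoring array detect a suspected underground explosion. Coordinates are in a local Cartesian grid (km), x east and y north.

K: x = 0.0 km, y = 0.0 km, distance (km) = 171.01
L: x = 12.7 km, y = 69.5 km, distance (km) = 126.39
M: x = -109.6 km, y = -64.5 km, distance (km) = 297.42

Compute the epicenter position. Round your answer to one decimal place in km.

x ≈ 133.4 km, y ≈ 107.0 km

Circle about each station: x² + y² = 171.01²; (x − 12.7)² + (y − 69.5)² = 126.39²; (x + 109.6)² + (y + 64.5)² = 297.42².
Subtracting the K equation from the L and M equations removes the quadratic terms:
25.4 x + 139.0 y = 18261.53
-219.2 x − 129.0 y = -43041.83
Solving the 2×2 system: x ≈ 133.4, y ≈ 107.0 km.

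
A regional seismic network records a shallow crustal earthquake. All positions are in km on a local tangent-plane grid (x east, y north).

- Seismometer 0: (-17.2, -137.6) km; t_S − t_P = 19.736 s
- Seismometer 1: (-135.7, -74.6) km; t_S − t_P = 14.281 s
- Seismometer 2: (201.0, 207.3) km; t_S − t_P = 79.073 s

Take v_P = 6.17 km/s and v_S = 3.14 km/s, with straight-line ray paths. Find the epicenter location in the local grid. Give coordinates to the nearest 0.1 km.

x ≈ -140.2 km, y ≈ -165.8 km

Distance from S−P lag: d = Δt · v_P v_S / (v_P − v_S) = Δt · (6.17·3.14)/(6.17−3.14) ≈ 6.3940·Δt.
So d_Seismometer 0 = 126.19, d_Seismometer 1 = 91.31, d_Seismometer 2 = 505.59 km.
Circle about each station: (x + 17.2)² + (y + 137.6)² = 126.19²; (x + 135.7)² + (y + 74.6)² = 91.31²; (x − 201.0)² + (y − 207.3)² = 505.59².
Subtracting the Seismometer 0 equation from the Seismometer 1 and Seismometer 2 equations removes the quadratic terms:
-237.0 x + 126.0 y = 12336.45
436.4 x + 689.8 y = -175552.64
Solving the 2×2 system: x ≈ -140.2, y ≈ -165.8 km.
Check against Seismometer 0 (with the unrounded x, y): √((x + 17.2)²+(y + 137.6)²) = 126.19 ≈ 126.19 km. ✓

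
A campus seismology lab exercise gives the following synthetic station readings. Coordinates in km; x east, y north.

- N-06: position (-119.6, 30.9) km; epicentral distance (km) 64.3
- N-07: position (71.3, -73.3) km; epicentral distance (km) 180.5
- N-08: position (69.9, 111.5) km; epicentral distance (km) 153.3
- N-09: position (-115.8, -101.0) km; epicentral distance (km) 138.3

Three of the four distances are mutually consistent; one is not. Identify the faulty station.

Solve using three stations at a time. Using N-06, N-08, N-09 (subtract circle equations pairwise → linear system) gives (x, y) ≈ (-55.7, 23.6).
Distances from that point to each station vs reported:
  N-06: calculated 64.3 vs reported 64.3 → residual 0.0 km
  N-07: calculated 159.7 vs reported 180.5 → residual 20.8 km
  N-08: calculated 153.3 vs reported 153.3 → residual 0.0 km
  N-09: calculated 138.3 vs reported 138.3 → residual 0.0 km
N-06, N-08, N-09 are mutually consistent (residuals ≈ 0); N-07 is off by 20.8 km.

N-07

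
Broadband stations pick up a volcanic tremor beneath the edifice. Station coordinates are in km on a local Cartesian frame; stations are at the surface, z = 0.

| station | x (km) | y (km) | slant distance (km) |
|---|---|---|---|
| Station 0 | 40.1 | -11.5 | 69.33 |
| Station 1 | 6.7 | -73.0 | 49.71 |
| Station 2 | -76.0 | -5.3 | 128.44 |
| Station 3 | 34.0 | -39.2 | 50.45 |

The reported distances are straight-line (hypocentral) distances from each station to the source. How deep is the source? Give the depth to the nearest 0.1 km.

Each station gives a sphere (x−x_i)² + (y−y_i)² + z² = d_i² (stations at z=0).
Subtracting the Station 0 sphere from Station 1 and Station 2: z² cancels, leaving linear equations in x and y:
-66.8 x − 123.0 y = 5969.19
-232.2 x + 12.4 y = -7626.35
Solving: x ≈ 29.400, y ≈ -64.497 km (keep extra digits for the depth step; rounded: 29.4, -64.5).
Then from the Station 0 sphere: z² = 69.33² − (x − 40.1)² − (y + 11.5)² with x = 29.400, y = -64.497, so z ≈ 43.399 ≈ 43.4 km.
Check against Station 3 (with the unrounded solution): distance 50.44 ≈ 50.45 km. ✓

43.4 km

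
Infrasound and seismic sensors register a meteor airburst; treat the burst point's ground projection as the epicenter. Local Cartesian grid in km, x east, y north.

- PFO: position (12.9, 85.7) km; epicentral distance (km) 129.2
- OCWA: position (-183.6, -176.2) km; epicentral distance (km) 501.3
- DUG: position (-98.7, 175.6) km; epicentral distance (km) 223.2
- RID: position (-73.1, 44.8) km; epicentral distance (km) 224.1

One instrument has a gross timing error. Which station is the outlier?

Solve using three stations at a time. Using PFO, DUG, RID (subtract circle equations pairwise → linear system) gives (x, y) ≈ (123.3, 152.7).
Distances from that point to each station vs reported:
  PFO: calculated 129.1 vs reported 129.2 → residual 0.1 km
  OCWA: calculated 449.8 vs reported 501.3 → residual 51.5 km
  DUG: calculated 223.1 vs reported 223.2 → residual 0.1 km
  RID: calculated 224.0 vs reported 224.1 → residual 0.1 km
PFO, DUG, RID are mutually consistent (residuals ≈ 0); OCWA is off by 51.5 km.

OCWA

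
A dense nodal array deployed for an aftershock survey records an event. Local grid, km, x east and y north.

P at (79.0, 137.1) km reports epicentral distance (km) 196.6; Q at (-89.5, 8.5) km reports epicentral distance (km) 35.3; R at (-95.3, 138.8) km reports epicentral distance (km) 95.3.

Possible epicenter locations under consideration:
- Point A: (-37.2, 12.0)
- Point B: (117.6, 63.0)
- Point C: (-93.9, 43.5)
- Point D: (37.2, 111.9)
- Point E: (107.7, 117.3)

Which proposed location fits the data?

Point C

For each candidate, compare |candidate − station| to the reported distance:
Point A: residuals P 25.9, Q 17.1, R 44.2 → max 44.2 km
Point B: residuals P 113.0, Q 178.9, R 130.7 → max 178.9 km
Point C: residuals P 0.0, Q 0.0, R 0.0 → max 0.0 km
Point D: residuals P 147.8, Q 128.2, R 39.9 → max 147.8 km
Point E: residuals P 161.7, Q 189.9, R 108.8 → max 189.9 km
Only Point C has all residuals ≈ 0.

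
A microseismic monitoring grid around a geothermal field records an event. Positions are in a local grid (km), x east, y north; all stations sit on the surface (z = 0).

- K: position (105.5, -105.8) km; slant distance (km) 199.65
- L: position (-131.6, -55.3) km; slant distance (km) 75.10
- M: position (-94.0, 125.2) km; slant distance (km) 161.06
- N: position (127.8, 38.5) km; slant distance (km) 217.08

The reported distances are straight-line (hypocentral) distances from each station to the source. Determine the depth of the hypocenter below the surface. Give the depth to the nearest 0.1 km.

depth ≈ 41.0 km

Each station gives a sphere (x−x_i)² + (y−y_i)² + z² = d_i² (stations at z=0).
Subtracting the K sphere from L and M: z² cancels, leaving linear equations in x and y:
-474.2 x + 101.0 y = 32272.87
-399.0 x + 462.0 y = 16106.95
Solving: x ≈ -74.299, y ≈ -29.304 km (keep extra digits for the depth step; rounded: -74.3, -29.3).
Then from the K sphere: z² = 199.65² − (x − 105.5)² − (y + 105.8)² with x = -74.299, y = -29.304, so z ≈ 40.998 ≈ 41.0 km.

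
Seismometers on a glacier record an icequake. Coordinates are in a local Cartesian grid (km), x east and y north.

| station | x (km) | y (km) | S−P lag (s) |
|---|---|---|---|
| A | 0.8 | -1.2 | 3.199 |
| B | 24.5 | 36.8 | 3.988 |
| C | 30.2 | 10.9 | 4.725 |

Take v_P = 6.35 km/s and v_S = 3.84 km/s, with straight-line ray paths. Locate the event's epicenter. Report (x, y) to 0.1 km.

Distance from S−P lag: d = Δt · v_P v_S / (v_P − v_S) = Δt · (6.35·3.84)/(6.35−3.84) ≈ 9.7147·Δt.
So d_A = 31.08, d_B = 38.74, d_C = 45.90 km.
Circle about each station: (x − 0.8)² + (y + 1.2)² = 31.08²; (x − 24.5)² + (y − 36.8)² = 38.74²; (x − 30.2)² + (y − 10.9)² = 45.90².
Subtracting pairs of circle equations eliminates x²+y² and gives linear equations (the radical axes):
47.4 x + 76.0 y = 1417.59
58.8 x + 24.2 y = -112.07
Solving the 2×2 system: x ≈ -12.9, y ≈ 26.7 km.

(-12.9, 26.7)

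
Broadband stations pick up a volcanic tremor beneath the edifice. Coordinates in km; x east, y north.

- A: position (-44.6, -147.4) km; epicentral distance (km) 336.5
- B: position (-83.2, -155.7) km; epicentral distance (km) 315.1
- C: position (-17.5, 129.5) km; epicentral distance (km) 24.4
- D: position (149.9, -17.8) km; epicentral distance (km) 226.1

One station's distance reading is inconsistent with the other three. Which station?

A

Solve using three stations at a time. Using B, C, D (subtract circle equations pairwise → linear system) gives (x, y) ≈ (-2.8, 149.0).
Distances from that point to each station vs reported:
  A: calculated 299.3 vs reported 336.5 → residual 37.2 km
  B: calculated 315.1 vs reported 315.1 → residual 0.0 km
  C: calculated 24.4 vs reported 24.4 → residual 0.0 km
  D: calculated 226.1 vs reported 226.1 → residual 0.0 km
B, C, D are mutually consistent (residuals ≈ 0); A is off by 37.2 km.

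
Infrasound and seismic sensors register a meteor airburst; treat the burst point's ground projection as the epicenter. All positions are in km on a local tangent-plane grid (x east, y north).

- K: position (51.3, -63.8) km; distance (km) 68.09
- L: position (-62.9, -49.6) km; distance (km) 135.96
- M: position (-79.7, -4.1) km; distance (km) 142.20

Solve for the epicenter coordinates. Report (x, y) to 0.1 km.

(62.3, 3.4)

Circle about each station: (x − 51.3)² + (y + 63.8)² = 68.09²; (x + 62.9)² + (y + 49.6)² = 135.96²; (x + 79.7)² + (y + 4.1)² = 142.20².
Subtracting the K equation from the L and M equations removes the quadratic terms:
-228.4 x + 28.4 y = -14134.43
-262.0 x + 119.4 y = -15917.82
Solving the 2×2 system: x ≈ 62.3, y ≈ 3.4 km.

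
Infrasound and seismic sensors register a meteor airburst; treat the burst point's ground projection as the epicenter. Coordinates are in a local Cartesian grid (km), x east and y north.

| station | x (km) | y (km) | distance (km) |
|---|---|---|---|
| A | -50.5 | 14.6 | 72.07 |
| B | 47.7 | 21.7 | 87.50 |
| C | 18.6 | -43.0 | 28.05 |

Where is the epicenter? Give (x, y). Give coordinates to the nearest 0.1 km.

(-9.4, -44.6)

Circle about each station: (x + 50.5)² + (y − 14.6)² = 72.07²; (x − 47.7)² + (y − 21.7)² = 87.50²; (x − 18.6)² + (y + 43.0)² = 28.05².
Subtracting the A equation from the B and C equations removes the quadratic terms:
196.4 x + 14.2 y = -2479.40
138.2 x − 115.2 y = 3838.83
Solving the 2×2 system: x ≈ -9.4, y ≈ -44.6 km.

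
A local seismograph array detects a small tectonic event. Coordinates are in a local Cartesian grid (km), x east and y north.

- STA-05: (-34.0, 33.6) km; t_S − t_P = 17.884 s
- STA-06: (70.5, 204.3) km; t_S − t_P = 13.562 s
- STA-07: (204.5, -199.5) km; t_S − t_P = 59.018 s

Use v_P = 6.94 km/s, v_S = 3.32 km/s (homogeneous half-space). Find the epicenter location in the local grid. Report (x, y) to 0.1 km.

(25.4, 130.7)

Distance from S−P lag: d = Δt · v_P v_S / (v_P − v_S) = Δt · (6.94·3.32)/(6.94−3.32) ≈ 6.3649·Δt.
So d_STA-05 = 113.83, d_STA-06 = 86.32, d_STA-07 = 375.64 km.
Circle about each station: (x + 34.0)² + (y − 33.6)² = 113.83²; (x − 70.5)² + (y − 204.3)² = 86.32²; (x − 204.5)² + (y + 199.5)² = 375.64².
Subtracting pairs of circle equations eliminates x²+y² and gives linear equations (the radical axes):
209.0 x + 341.4 y = 49929.91
477.0 x − 466.2 y = -48812.60
Solving the 2×2 system: x ≈ 25.4, y ≈ 130.7 km.
Check against STA-05 (with the unrounded x, y): √((x + 34.0)²+(y − 33.6)²) = 113.83 ≈ 113.83 km. ✓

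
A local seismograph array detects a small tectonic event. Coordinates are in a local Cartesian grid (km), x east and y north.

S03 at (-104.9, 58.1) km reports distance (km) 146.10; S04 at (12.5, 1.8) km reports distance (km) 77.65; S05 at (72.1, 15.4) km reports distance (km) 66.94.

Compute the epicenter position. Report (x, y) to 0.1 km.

Circle about each station: (x + 104.9)² + (y − 58.1)² = 146.10²; (x − 12.5)² + (y − 1.8)² = 77.65²; (x − 72.1)² + (y − 15.4)² = 66.94².
Subtracting the S03 equation from the S04 and S05 equations removes the quadratic terms:
234.8 x − 112.6 y = 1095.56
354.0 x − 85.4 y = 7920.20
Solving the 2×2 system: x ≈ 40.3, y ≈ 74.3 km.

(40.3, 74.3)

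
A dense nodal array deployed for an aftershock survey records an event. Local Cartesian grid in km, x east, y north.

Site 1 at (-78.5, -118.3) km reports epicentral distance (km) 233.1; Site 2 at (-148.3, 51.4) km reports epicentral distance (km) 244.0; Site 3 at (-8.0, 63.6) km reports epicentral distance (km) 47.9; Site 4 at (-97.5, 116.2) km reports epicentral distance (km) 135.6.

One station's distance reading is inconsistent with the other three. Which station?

Solve using three stations at a time. Using Site 1, Site 3, Site 4 (subtract circle equations pairwise → linear system) gives (x, y) ≈ (34.6, 85.5).
Distances from that point to each station vs reported:
  Site 1: calculated 233.1 vs reported 233.1 → residual 0.0 km
  Site 2: calculated 186.0 vs reported 244.0 → residual 58.0 km
  Site 3: calculated 47.9 vs reported 47.9 → residual 0.0 km
  Site 4: calculated 135.6 vs reported 135.6 → residual 0.0 km
Site 1, Site 3, Site 4 are mutually consistent (residuals ≈ 0); Site 2 is off by 58.0 km.

Site 2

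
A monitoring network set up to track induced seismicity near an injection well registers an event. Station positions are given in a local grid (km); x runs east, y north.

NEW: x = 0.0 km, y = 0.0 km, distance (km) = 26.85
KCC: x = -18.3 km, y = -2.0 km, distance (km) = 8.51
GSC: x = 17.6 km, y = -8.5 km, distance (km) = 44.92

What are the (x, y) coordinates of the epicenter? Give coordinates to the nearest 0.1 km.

-26.8 km east, -1.7 km north

Circle about each station: x² + y² = 26.85²; (x + 18.3)² + (y + 2.0)² = 8.51²; (x − 17.6)² + (y + 8.5)² = 44.92².
Subtracting the NEW equation from the KCC and GSC equations removes the quadratic terms:
-36.6 x − 4.0 y = 987.39
35.2 x − 17.0 y = -914.87
Solving the 2×2 system: x ≈ -26.8, y ≈ -1.7 km.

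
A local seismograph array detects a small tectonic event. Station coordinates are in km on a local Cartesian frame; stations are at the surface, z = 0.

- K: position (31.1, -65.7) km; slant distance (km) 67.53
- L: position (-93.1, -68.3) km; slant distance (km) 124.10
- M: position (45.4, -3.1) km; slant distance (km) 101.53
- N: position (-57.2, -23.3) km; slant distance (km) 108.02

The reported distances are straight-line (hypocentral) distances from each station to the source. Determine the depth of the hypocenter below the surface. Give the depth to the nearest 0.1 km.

Each station gives a sphere (x−x_i)² + (y−y_i)² + z² = d_i² (stations at z=0).
Subtracting the K sphere from L and M: z² cancels, leaving linear equations in x and y:
-248.4 x − 5.2 y = -2791.71
28.6 x + 125.2 y = -8960.97
Solving: x ≈ 12.798, y ≈ -74.497 km (keep extra digits for the depth step; rounded: 12.8, -74.5).
Then from the K sphere: z² = 67.53² − (x − 31.1)² − (y + 65.7)² with x = 12.798, y = -74.497, so z ≈ 64.405 ≈ 64.4 km.

64.4 km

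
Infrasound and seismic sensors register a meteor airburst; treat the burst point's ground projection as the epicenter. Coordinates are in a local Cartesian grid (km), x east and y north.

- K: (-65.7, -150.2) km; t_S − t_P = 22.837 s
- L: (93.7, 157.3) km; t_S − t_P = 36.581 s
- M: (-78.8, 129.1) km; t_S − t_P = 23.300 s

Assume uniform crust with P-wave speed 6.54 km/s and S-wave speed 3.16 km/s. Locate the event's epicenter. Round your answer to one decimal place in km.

(-53.5, -11.1)

Distance from S−P lag: d = Δt · v_P v_S / (v_P − v_S) = Δt · (6.54·3.16)/(6.54−3.16) ≈ 6.1143·Δt.
So d_K = 139.63, d_L = 223.67, d_M = 142.46 km.
Circle about each station: (x + 65.7)² + (y + 150.2)² = 139.63²; (x − 93.7)² + (y − 157.3)² = 223.67²; (x + 78.8)² + (y − 129.1)² = 142.46².
Subtracting the K equation from the L and M equations removes the quadratic terms:
318.8 x + 615.0 y = -23885.28
-26.2 x + 558.6 y = -4798.59
Solving the 2×2 system: x ≈ -53.5, y ≈ -11.1 km.
Check against K (with the unrounded x, y): √((x + 65.7)²+(y + 150.2)²) = 139.63 ≈ 139.63 km. ✓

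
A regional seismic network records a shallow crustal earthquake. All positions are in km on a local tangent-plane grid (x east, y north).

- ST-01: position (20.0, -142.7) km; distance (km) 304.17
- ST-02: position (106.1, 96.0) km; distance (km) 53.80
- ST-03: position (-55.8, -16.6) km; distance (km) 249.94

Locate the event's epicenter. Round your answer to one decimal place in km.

x ≈ 142.3 km, y ≈ 135.8 km

Circle about each station: (x − 20.0)² + (y + 142.7)² = 304.17²; (x − 106.1)² + (y − 96.0)² = 53.80²; (x + 55.8)² + (y + 16.6)² = 249.94².
Subtracting the ST-01 equation from the ST-02 and ST-03 equations removes the quadratic terms:
172.2 x + 477.4 y = 89334.87
-151.6 x + 252.2 y = 12675.30
Solving the 2×2 system: x ≈ 142.3, y ≈ 135.8 km.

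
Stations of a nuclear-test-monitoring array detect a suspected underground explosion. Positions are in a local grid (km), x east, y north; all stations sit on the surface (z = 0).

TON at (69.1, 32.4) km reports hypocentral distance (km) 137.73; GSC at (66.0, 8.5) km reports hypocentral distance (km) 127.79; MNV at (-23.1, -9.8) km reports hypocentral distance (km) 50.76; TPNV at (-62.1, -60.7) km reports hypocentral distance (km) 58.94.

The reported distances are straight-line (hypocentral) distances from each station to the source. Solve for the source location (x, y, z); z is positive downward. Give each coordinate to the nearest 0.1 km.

(-51.9, -19.3, 40.7)

Each station gives a sphere (x−x_i)² + (y−y_i)² + z² = d_i² (stations at z=0).
Subtracting the TON sphere from GSC and MNV: z² cancels, leaving linear equations in x and y:
-6.2 x − 47.8 y = 1242.95
-184.4 x − 84.4 y = 11198.06
Solving: x ≈ -51.907, y ≈ -19.270 km (keep extra digits for the depth step; rounded: -51.9, -19.3).
Then from the TON sphere: z² = 137.73² − (x − 69.1)² − (y − 32.4)² with x = -51.907, y = -19.270, so z ≈ 40.707 ≈ 40.7 km.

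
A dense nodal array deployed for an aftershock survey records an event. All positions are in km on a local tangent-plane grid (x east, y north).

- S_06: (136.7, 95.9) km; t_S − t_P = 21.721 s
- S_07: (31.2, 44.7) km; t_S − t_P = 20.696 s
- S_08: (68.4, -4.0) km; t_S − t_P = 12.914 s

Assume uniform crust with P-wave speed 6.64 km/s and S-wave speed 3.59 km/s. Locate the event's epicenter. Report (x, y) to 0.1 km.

Distance from S−P lag: d = Δt · v_P v_S / (v_P − v_S) = Δt · (6.64·3.59)/(6.64−3.59) ≈ 7.8156·Δt.
So d_S_06 = 169.76, d_S_07 = 161.75, d_S_08 = 100.93 km.
Circle about each station: (x − 136.7)² + (y − 95.9)² = 169.76²; (x − 31.2)² + (y − 44.7)² = 161.75²; (x − 68.4)² + (y + 4.0)² = 100.93².
Subtracting pairs of circle equations eliminates x²+y² and gives linear equations (the radical axes):
-211.0 x − 102.4 y = -22256.77
-136.6 x − 199.8 y = -4557.55
Solving the 2×2 system: x ≈ 141.3, y ≈ -73.8 km.

(141.3, -73.8)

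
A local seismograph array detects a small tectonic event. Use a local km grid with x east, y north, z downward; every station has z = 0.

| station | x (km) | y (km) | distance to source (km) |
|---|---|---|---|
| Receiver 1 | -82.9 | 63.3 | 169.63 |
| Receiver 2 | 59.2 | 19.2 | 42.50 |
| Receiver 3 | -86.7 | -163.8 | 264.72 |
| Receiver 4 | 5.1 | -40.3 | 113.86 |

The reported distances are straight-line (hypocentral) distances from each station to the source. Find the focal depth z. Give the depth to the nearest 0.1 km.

depth ≈ 30.6 km

Each station gives a sphere (x−x_i)² + (y−y_i)² + z² = d_i² (stations at z=0).
Subtracting the Receiver 1 sphere from Receiver 2 and Receiver 3: z² cancels, leaving linear equations in x and y:
284.2 x − 88.2 y = 19962.07
-7.6 x − 454.2 y = -17834.31
Solving: x ≈ 81.999, y ≈ 37.893 km (keep extra digits for the depth step; rounded: 82.0, 37.9).
Then from the Receiver 1 sphere: z² = 169.63² − (x + 82.9)² − (y − 63.3)² with x = 81.999, y = 37.893, so z ≈ 30.613 ≈ 30.6 km.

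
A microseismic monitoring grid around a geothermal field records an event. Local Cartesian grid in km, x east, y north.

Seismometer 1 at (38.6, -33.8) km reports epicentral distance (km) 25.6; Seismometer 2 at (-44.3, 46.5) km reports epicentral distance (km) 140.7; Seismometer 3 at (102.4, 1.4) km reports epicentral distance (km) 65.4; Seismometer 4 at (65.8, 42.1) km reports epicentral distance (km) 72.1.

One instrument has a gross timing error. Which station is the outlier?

Seismometer 4

Solve using three stations at a time. Using Seismometer 1, Seismometer 2, Seismometer 3 (subtract circle equations pairwise → linear system) gives (x, y) ≈ (59.8, -48.2).
Distances from that point to each station vs reported:
  Seismometer 1: calculated 25.6 vs reported 25.6 → residual 0.0 km
  Seismometer 2: calculated 140.7 vs reported 140.7 → residual 0.0 km
  Seismometer 3: calculated 65.4 vs reported 65.4 → residual 0.0 km
  Seismometer 4: calculated 90.5 vs reported 72.1 → residual 18.4 km
Seismometer 1, Seismometer 2, Seismometer 3 are mutually consistent (residuals ≈ 0); Seismometer 4 is off by 18.4 km.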